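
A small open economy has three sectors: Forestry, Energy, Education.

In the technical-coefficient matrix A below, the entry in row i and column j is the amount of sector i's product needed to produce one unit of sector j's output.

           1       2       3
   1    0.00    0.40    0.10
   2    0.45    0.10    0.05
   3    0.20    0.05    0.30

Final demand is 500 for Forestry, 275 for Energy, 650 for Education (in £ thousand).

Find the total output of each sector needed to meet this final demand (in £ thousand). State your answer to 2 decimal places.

I − A =
  [   1.00    -0.40    -0.10]
  [  -0.45     0.90    -0.05]
  [  -0.20    -0.05     0.70]
Cofactors of I−A, C_ij = (−1)^(i+j)·(minor ij) (rows/columns in the sector order above):
  C_11 = (0.90)(0.70) − (-0.05)(-0.05) = 0.6275
  C_12 = −[(-0.45)(0.70) − (-0.05)(-0.20)] = 0.3250
  C_13 = (-0.45)(-0.05) − (0.90)(-0.20) = 0.2025
  C_21 = −[(-0.40)(0.70) − (-0.10)(-0.05)] = 0.2850
  C_22 = (1.00)(0.70) − (-0.10)(-0.20) = 0.6800
  C_23 = −[(1.00)(-0.05) − (-0.40)(-0.20)] = 0.1300
  C_31 = (-0.40)(-0.05) − (-0.10)(0.90) = 0.1100
  C_32 = −[(1.00)(-0.05) − (-0.10)(-0.45)] = 0.0950
  C_33 = (1.00)(0.90) − (-0.40)(-0.45) = 0.7200
det(I−A) = Σ_j (I−A)_1j·C_1j = (1.00)(0.6275) + (-0.40)(0.3250) + (-0.10)(0.2025) = 0.47725
adj(I−A) = Cᵀ =
  [ 0.6275   0.2850   0.1100]
  [ 0.3250   0.6800   0.0950]
  [ 0.2025   0.1300   0.7200]
(I − A)⁻¹ = adj(I−A) / det(I−A) ≈
  [   1.3148     0.5972     0.2305]
  [   0.6810     1.4248     0.1991]
  [   0.4243     0.2724     1.5086]
x = (I − A)⁻¹ d = adj(I−A)·d / det(I−A), with det(I−A) = 0.47725:
  x_1 = (0.6275·500 + 0.2850·275 + 0.1100·650) / 0.47725 = 463.625 / 0.47725 ≈ 971.45
  x_2 = (0.3250·500 + 0.6800·275 + 0.0950·650) / 0.47725 = 411.25 / 0.47725 ≈ 861.71
  x_3 = (0.2025·500 + 0.1300·275 + 0.7200·650) / 0.47725 = 605.00 / 0.47725 ≈ 1267.68

x_1 = 971.45, x_2 = 861.71, x_3 = 1267.68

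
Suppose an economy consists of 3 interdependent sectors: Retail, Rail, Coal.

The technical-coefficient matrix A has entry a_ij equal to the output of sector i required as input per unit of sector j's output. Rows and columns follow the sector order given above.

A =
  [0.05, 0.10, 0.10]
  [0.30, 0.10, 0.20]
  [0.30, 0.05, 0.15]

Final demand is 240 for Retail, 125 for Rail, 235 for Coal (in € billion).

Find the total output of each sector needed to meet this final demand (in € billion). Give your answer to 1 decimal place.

x_1 = 332.1, x_2 = 341.6, x_3 = 413.8

I − A =
  [   0.95    -0.10    -0.10]
  [  -0.30     0.90    -0.20]
  [  -0.30    -0.05     0.85]
Cofactors of I−A, C_ij = (−1)^(i+j)·(minor ij) (rows/columns in the sector order above):
  C_11 = (0.90)(0.85) − (-0.20)(-0.05) = 0.7550
  C_12 = −[(-0.30)(0.85) − (-0.20)(-0.30)] = 0.3150
  C_13 = (-0.30)(-0.05) − (0.90)(-0.30) = 0.2850
  C_21 = −[(-0.10)(0.85) − (-0.10)(-0.05)] = 0.0900
  C_22 = (0.95)(0.85) − (-0.10)(-0.30) = 0.7775
  C_23 = −[(0.95)(-0.05) − (-0.10)(-0.30)] = 0.0775
  C_31 = (-0.10)(-0.20) − (-0.10)(0.90) = 0.1100
  C_32 = −[(0.95)(-0.20) − (-0.10)(-0.30)] = 0.2200
  C_33 = (0.95)(0.90) − (-0.10)(-0.30) = 0.8250
det(I−A) = Σ_j (I−A)_1j·C_1j = (0.95)(0.7550) + (-0.10)(0.3150) + (-0.10)(0.2850) = 0.65725
adj(I−A) = Cᵀ =
  [ 0.7550   0.0900   0.1100]
  [ 0.3150   0.7775   0.2200]
  [ 0.2850   0.0775   0.8250]
(I − A)⁻¹ = adj(I−A) / det(I−A) ≈
  [   1.1487     0.1369     0.1674]
  [   0.4793     1.1830     0.3347]
  [   0.4336     0.1179     1.2552]
x = (I − A)⁻¹ d = adj(I−A)·d / det(I−A), with det(I−A) = 0.65725:
  x_1 = (0.7550·240 + 0.0900·125 + 0.1100·235) / 0.65725 = 218.30 / 0.65725 ≈ 332.1
  x_2 = (0.3150·240 + 0.7775·125 + 0.2200·235) / 0.65725 = 224.4875 / 0.65725 ≈ 341.6
  x_3 = (0.2850·240 + 0.0775·125 + 0.8250·235) / 0.65725 = 271.9625 / 0.65725 ≈ 413.8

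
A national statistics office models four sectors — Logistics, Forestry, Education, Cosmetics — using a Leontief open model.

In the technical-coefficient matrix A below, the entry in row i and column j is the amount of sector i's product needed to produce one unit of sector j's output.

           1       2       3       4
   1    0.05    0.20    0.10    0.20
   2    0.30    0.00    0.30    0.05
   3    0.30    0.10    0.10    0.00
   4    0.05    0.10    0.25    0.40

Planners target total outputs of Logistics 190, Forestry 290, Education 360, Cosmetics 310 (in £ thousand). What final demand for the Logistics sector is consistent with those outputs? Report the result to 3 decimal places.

d_1 = 24.500

I − A =
  [   0.95    -0.20    -0.10    -0.20]
  [  -0.30     1.00    -0.30    -0.05]
  [  -0.30    -0.10     0.90     0.00]
  [  -0.05    -0.10    -0.25     0.60]
d = (I − A) x:
  d_1 = (+0.95)·190 + (-0.20)·290 + (-0.10)·360 + (-0.20)·310 = 24.500
  d_2 = (-0.30)·190 + (+1.00)·290 + (-0.30)·360 + (-0.05)·310 = 109.500
  d_3 = (-0.30)·190 + (-0.10)·290 + (+0.90)·360 + (+0.00)·310 = 238.000
  d_4 = (-0.05)·190 + (-0.10)·290 + (-0.25)·360 + (+0.60)·310 = 57.500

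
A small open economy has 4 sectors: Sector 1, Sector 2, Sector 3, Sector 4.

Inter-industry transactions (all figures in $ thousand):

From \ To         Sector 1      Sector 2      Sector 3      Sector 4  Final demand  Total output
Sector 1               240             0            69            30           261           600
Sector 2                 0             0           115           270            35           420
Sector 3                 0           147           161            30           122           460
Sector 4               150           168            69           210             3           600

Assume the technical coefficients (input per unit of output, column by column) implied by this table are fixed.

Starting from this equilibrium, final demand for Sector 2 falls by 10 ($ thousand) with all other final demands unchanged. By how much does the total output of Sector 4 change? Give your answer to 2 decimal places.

Technical coefficients a_ij = z_ij / X_j:
  a_11 = 240/600 = 0.40, a_21 = 0/600 = 0.00, a_31 = 0/600 = 0.00, a_41 = 150/600 = 0.25
  a_12 = 0/420 = 0.00, a_22 = 0/420 = 0.00, a_32 = 147/420 = 0.35, a_42 = 168/420 = 0.40
  a_13 = 69/460 = 0.15, a_23 = 115/460 = 0.25, a_33 = 161/460 = 0.35, a_43 = 69/460 = 0.15
  a_14 = 30/600 = 0.05, a_24 = 270/600 = 0.45, a_34 = 30/600 = 0.05, a_44 = 210/600 = 0.35
I − A =
  [   0.60     0.00    -0.15    -0.05]
  [   0.00     1.00    -0.25    -0.45]
  [   0.00    -0.35     0.65    -0.05]
  [  -0.25    -0.40    -0.15     0.65]
Compute the cofactors C_ij = (−1)^(i+j)·(3×3 minor ij) of I−A; the adjugate is their transpose:
adj(I−A) = Cᵀ =
  [ 0.212500   0.052750   0.083000   0.059250]
  [ 0.076250   0.239000   0.151750   0.183000]
  [ 0.051875   0.144125   0.269500   0.124500]
  [ 0.140625   0.200625   0.187500   0.337500]
det(I−A) = Σ_j (I−A)_1j·C_1j = (0.60)(0.212500) + (0.00)(0.076250) + (-0.15)(0.051875) + (-0.05)(0.140625) = 0.1126875
(I − A)⁻¹ = adj(I−A) / det(I−A) ≈
  [   1.8857     0.4681     0.7366     0.5258]
  [   0.6767     2.1209     1.3466     1.6240]
  [   0.4603     1.2790     2.3916     1.1048]
  [   1.2479     1.7804     1.6639     2.9950]
Δx = (I − A)⁻¹ Δd with Δd having -10 in the Sector 2 component and 0 elsewhere.
So Δx_4 = L_42 · (-10), where L_42 = adj(I−A)_42 / det(I−A) = 0.200625 / 0.1126875.
Δx_4 = 0.200625 × (-10) / 0.1126875 = -2.00625 / 0.1126875 ≈ -17.80.

Δx_4 = -17.80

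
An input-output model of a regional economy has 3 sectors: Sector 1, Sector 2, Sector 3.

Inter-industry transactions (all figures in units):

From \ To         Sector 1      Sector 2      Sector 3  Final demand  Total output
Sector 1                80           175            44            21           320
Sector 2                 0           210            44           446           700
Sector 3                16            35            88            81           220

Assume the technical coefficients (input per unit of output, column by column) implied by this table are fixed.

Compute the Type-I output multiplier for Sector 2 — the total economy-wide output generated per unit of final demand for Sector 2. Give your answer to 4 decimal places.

Technical coefficients a_ij = z_ij / X_j:
  a_11 = 80/320 = 0.25, a_21 = 0/320 = 0.00, a_31 = 16/320 = 0.05
  a_12 = 175/700 = 0.25, a_22 = 210/700 = 0.30, a_32 = 35/700 = 0.05
  a_13 = 44/220 = 0.20, a_23 = 44/220 = 0.20, a_33 = 88/220 = 0.40
I − A =
  [   0.75    -0.25    -0.20]
  [   0.00     0.70    -0.20]
  [  -0.05    -0.05     0.60]
Cofactors of I−A, C_ij = (−1)^(i+j)·(minor ij) (rows/columns in the sector order above):
  C_11 = (0.70)(0.60) − (-0.20)(-0.05) = 0.4100
  C_12 = −[(0.00)(0.60) − (-0.20)(-0.05)] = 0.0100
  C_13 = (0.00)(-0.05) − (0.70)(-0.05) = 0.0350
  C_21 = −[(-0.25)(0.60) − (-0.20)(-0.05)] = 0.1600
  C_22 = (0.75)(0.60) − (-0.20)(-0.05) = 0.4400
  C_23 = −[(0.75)(-0.05) − (-0.25)(-0.05)] = 0.0500
  C_31 = (-0.25)(-0.20) − (-0.20)(0.70) = 0.1900
  C_32 = −[(0.75)(-0.20) − (-0.20)(0.00)] = 0.1500
  C_33 = (0.75)(0.70) − (-0.25)(0.00) = 0.5250
det(I−A) = Σ_j (I−A)_1j·C_1j = (0.75)(0.4100) + (-0.25)(0.0100) + (-0.20)(0.0350) = 0.2980
adj(I−A) = Cᵀ =
  [ 0.4100   0.1600   0.1900]
  [ 0.0100   0.4400   0.1500]
  [ 0.0350   0.0500   0.5250]
(I − A)⁻¹ = adj(I−A) / det(I−A) ≈
  [   1.37584     0.53691     0.63758]
  [   0.03356     1.47651     0.50336]
  [   0.11745     0.16779     1.76174]
The output multiplier for sector j is the column-j sum of the Leontief inverse (I − A)⁻¹ = adj(I−A) / det(I−A).
Column 2 of adj(I−A): (0.1600, 0.4400, 0.0500); det(I−A) = 0.2980.
m_2 = (0.1600 + 0.4400 + 0.0500) / 0.2980 = 0.65 / 0.2980 ≈ 2.1812.

m_2 = 2.1812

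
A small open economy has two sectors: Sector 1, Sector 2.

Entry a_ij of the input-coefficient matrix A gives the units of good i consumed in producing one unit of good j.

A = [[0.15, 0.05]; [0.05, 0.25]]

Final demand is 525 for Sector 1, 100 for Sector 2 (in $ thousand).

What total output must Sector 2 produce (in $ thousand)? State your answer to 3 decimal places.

x_2 = 175.197

I − A =
  [   0.85    -0.05]
  [  -0.05     0.75]
det(I−A) = (0.85)(0.75) − (-0.05)(-0.05) = 0.6350
adj(I−A) = [[0.75, 0.05], [0.05, 0.85]]
(I − A)⁻¹ = adj(I−A) / det(I−A) ≈
  [   1.1811     0.0787]
  [   0.0787     1.3386]
x = (I − A)⁻¹ d = adj(I−A)·d / det(I−A), with det(I−A) = 0.6350:
  x_1 = (0.75·525 + 0.05·100) / 0.6350 = 398.75 / 0.6350 ≈ 627.953
  x_2 = (0.05·525 + 0.85·100) / 0.6350 = 111.25 / 0.6350 ≈ 175.197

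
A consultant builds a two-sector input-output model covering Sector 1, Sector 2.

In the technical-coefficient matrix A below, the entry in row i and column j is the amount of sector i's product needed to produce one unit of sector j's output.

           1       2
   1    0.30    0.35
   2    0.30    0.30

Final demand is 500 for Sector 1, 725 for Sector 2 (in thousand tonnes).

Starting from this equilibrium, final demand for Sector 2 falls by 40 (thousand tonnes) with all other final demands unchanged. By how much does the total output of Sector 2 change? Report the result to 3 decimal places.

I − A =
  [   0.70    -0.35]
  [  -0.30     0.70]
det(I−A) = (0.70)(0.70) − (-0.35)(-0.30) = 0.3850
adj(I−A) = [[0.70, 0.35], [0.30, 0.70]]
(I − A)⁻¹ = adj(I−A) / det(I−A) ≈
  [   1.8182     0.9091]
  [   0.7792     1.8182]
Δx = (I − A)⁻¹ Δd with Δd having -40 in the Sector 2 component and 0 elsewhere.
So Δx_2 = L_22 · (-40), where L_22 = adj(I−A)_22 / det(I−A) = 0.70 / 0.3850.
Δx_2 = 0.70 × (-40) / 0.3850 = -28.00 / 0.3850 ≈ -72.727.

Δx_2 = -72.727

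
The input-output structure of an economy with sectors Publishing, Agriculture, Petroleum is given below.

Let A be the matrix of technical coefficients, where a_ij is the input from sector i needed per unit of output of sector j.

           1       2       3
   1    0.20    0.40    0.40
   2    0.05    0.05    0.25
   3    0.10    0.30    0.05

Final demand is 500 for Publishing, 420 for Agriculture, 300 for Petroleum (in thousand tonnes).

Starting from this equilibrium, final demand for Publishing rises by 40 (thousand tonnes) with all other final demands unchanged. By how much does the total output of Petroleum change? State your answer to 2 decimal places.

I − A =
  [   0.80    -0.40    -0.40]
  [  -0.05     0.95    -0.25]
  [  -0.10    -0.30     0.95]
Cofactors of I−A, C_ij = (−1)^(i+j)·(minor ij) (rows/columns in the sector order above):
  C_11 = (0.95)(0.95) − (-0.25)(-0.30) = 0.8275
  C_12 = −[(-0.05)(0.95) − (-0.25)(-0.10)] = 0.0725
  C_13 = (-0.05)(-0.30) − (0.95)(-0.10) = 0.1100
  C_21 = −[(-0.40)(0.95) − (-0.40)(-0.30)] = 0.5000
  C_22 = (0.80)(0.95) − (-0.40)(-0.10) = 0.7200
  C_23 = −[(0.80)(-0.30) − (-0.40)(-0.10)] = 0.2800
  C_31 = (-0.40)(-0.25) − (-0.40)(0.95) = 0.4800
  C_32 = −[(0.80)(-0.25) − (-0.40)(-0.05)] = 0.2200
  C_33 = (0.80)(0.95) − (-0.40)(-0.05) = 0.7400
det(I−A) = Σ_j (I−A)_1j·C_1j = (0.80)(0.8275) + (-0.40)(0.0725) + (-0.40)(0.1100) = 0.5890
adj(I−A) = Cᵀ =
  [ 0.8275   0.5000   0.4800]
  [ 0.0725   0.7200   0.2200]
  [ 0.1100   0.2800   0.7400]
(I − A)⁻¹ = adj(I−A) / det(I−A) ≈
  [   1.4049     0.8489     0.8149]
  [   0.1231     1.2224     0.3735]
  [   0.1868     0.4754     1.2564]
Δx = (I − A)⁻¹ Δd with Δd having +40 in the Publishing component and 0 elsewhere.
So Δx_3 = L_31 · (+40), where L_31 = adj(I−A)_31 / det(I−A) = 0.1100 / 0.5890.
Δx_3 = 0.1100 × (+40) / 0.5890 = 4.40 / 0.5890 ≈ 7.47.

Δx_3 = 7.47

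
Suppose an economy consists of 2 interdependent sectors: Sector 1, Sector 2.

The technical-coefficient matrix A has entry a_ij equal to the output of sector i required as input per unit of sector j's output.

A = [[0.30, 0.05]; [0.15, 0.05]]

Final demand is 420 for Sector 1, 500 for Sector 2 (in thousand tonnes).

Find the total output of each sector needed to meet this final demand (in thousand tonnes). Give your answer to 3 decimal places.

I − A =
  [   0.70    -0.05]
  [  -0.15     0.95]
det(I−A) = (0.70)(0.95) − (-0.05)(-0.15) = 0.6575
adj(I−A) = [[0.95, 0.05], [0.15, 0.70]]
(I − A)⁻¹ = adj(I−A) / det(I−A) ≈
  [   1.4449     0.0760]
  [   0.2281     1.0646]
x = (I − A)⁻¹ d = adj(I−A)·d / det(I−A), with det(I−A) = 0.6575:
  x_1 = (0.95·420 + 0.05·500) / 0.6575 = 424.00 / 0.6575 ≈ 644.867
  x_2 = (0.15·420 + 0.70·500) / 0.6575 = 413.00 / 0.6575 ≈ 628.137

x_1 = 644.867, x_2 = 628.137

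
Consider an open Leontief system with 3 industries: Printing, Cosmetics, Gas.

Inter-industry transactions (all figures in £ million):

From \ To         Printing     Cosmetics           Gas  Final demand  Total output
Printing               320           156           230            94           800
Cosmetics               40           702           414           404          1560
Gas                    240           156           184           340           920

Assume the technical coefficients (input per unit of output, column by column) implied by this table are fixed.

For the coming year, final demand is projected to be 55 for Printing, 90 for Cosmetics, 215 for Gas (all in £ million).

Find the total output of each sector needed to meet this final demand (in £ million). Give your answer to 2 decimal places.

Technical coefficients a_ij = z_ij / X_j:
  a_PP = 320/800 = 0.40, a_CP = 40/800 = 0.05, a_GP = 240/800 = 0.30
  a_PC = 156/1560 = 0.10, a_CC = 702/1560 = 0.45, a_GC = 156/1560 = 0.10
  a_PG = 230/920 = 0.25, a_CG = 414/920 = 0.45, a_GG = 184/920 = 0.20
I − A =
  [   0.60    -0.10    -0.25]
  [  -0.05     0.55    -0.45]
  [  -0.30    -0.10     0.80]
Cofactors of I−A, C_ij = (−1)^(i+j)·(minor ij) (rows/columns in the sector order above):
  C_11 = (0.55)(0.80) − (-0.45)(-0.10) = 0.3950
  C_12 = −[(-0.05)(0.80) − (-0.45)(-0.30)] = 0.1750
  C_13 = (-0.05)(-0.10) − (0.55)(-0.30) = 0.1700
  C_21 = −[(-0.10)(0.80) − (-0.25)(-0.10)] = 0.1050
  C_22 = (0.60)(0.80) − (-0.25)(-0.30) = 0.4050
  C_23 = −[(0.60)(-0.10) − (-0.10)(-0.30)] = 0.0900
  C_31 = (-0.10)(-0.45) − (-0.25)(0.55) = 0.1825
  C_32 = −[(0.60)(-0.45) − (-0.25)(-0.05)] = 0.2825
  C_33 = (0.60)(0.55) − (-0.10)(-0.05) = 0.3250
det(I−A) = Σ_j (I−A)_1j·C_1j = (0.60)(0.3950) + (-0.10)(0.1750) + (-0.25)(0.1700) = 0.1770
adj(I−A) = Cᵀ =
  [ 0.3950   0.1050   0.1825]
  [ 0.1750   0.4050   0.2825]
  [ 0.1700   0.0900   0.3250]
(I − A)⁻¹ = adj(I−A) / det(I−A) ≈
  [   2.2316     0.5932     1.0311]
  [   0.9887     2.2881     1.5960]
  [   0.9605     0.5085     1.8362]
x = (I − A)⁻¹ d = adj(I−A)·d / det(I−A), with det(I−A) = 0.1770:
  x_P = (0.3950·55 + 0.1050·90 + 0.1825·215) / 0.1770 = 70.4125 / 0.1770 ≈ 397.81
  x_C = (0.1750·55 + 0.4050·90 + 0.2825·215) / 0.1770 = 106.8125 / 0.1770 ≈ 603.46
  x_G = (0.1700·55 + 0.0900·90 + 0.3250·215) / 0.1770 = 87.325 / 0.1770 ≈ 493.36

x_P = 397.81, x_C = 603.46, x_G = 493.36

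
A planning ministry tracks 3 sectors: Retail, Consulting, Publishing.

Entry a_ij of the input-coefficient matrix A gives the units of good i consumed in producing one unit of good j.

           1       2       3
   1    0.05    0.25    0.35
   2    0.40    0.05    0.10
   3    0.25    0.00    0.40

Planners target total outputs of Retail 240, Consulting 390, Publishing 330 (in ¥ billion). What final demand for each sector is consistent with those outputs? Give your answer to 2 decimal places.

d_1 = 15.00, d_2 = 241.50, d_3 = 138.00

I − A =
  [   0.95    -0.25    -0.35]
  [  -0.40     0.95    -0.10]
  [  -0.25     0.00     0.60]
d = (I − A) x:
  d_1 = (+0.95)·240 + (-0.25)·390 + (-0.35)·330 = 15.00
  d_2 = (-0.40)·240 + (+0.95)·390 + (-0.10)·330 = 241.50
  d_3 = (-0.25)·240 + (+0.00)·390 + (+0.60)·330 = 138.00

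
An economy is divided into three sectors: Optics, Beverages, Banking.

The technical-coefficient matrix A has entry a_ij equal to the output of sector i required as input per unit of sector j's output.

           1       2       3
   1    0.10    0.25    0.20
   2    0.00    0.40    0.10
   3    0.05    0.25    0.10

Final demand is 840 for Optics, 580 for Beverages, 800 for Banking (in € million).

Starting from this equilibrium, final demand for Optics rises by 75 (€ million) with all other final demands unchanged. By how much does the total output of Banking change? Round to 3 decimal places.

I − A =
  [   0.90    -0.25    -0.20]
  [   0.00     0.60    -0.10]
  [  -0.05    -0.25     0.90]
Cofactors of I−A, C_ij = (−1)^(i+j)·(minor ij) (rows/columns in the sector order above):
  C_11 = (0.60)(0.90) − (-0.10)(-0.25) = 0.5150
  C_12 = −[(0.00)(0.90) − (-0.10)(-0.05)] = 0.0050
  C_13 = (0.00)(-0.25) − (0.60)(-0.05) = 0.0300
  C_21 = −[(-0.25)(0.90) − (-0.20)(-0.25)] = 0.2750
  C_22 = (0.90)(0.90) − (-0.20)(-0.05) = 0.8000
  C_23 = −[(0.90)(-0.25) − (-0.25)(-0.05)] = 0.2375
  C_31 = (-0.25)(-0.10) − (-0.20)(0.60) = 0.1450
  C_32 = −[(0.90)(-0.10) − (-0.20)(0.00)] = 0.0900
  C_33 = (0.90)(0.60) − (-0.25)(0.00) = 0.5400
det(I−A) = Σ_j (I−A)_1j·C_1j = (0.90)(0.5150) + (-0.25)(0.0050) + (-0.20)(0.0300) = 0.45625
adj(I−A) = Cᵀ =
  [ 0.5150   0.2750   0.1450]
  [ 0.0050   0.8000   0.0900]
  [ 0.0300   0.2375   0.5400]
(I − A)⁻¹ = adj(I−A) / det(I−A) ≈
  [   1.1288     0.6027     0.3178]
  [   0.0110     1.7534     0.1973]
  [   0.0658     0.5205     1.1836]
Δx = (I − A)⁻¹ Δd with Δd having +75 in the Optics component and 0 elsewhere.
So Δx_3 = L_31 · (+75), where L_31 = adj(I−A)_31 / det(I−A) = 0.0300 / 0.45625.
Δx_3 = 0.0300 × (+75) / 0.45625 = 2.25 / 0.45625 ≈ 4.932.

Δx_3 = 4.932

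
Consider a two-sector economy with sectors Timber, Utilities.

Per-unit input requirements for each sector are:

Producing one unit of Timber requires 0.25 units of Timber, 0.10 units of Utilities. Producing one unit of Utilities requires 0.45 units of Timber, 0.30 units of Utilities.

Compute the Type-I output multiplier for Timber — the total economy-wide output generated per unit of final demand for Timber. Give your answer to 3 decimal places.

m_T = 1.667

I − A =
  [   0.75    -0.45]
  [  -0.10     0.70]
det(I−A) = (0.75)(0.70) − (-0.45)(-0.10) = 0.4800
adj(I−A) = [[0.70, 0.45], [0.10, 0.75]]
(I − A)⁻¹ = adj(I−A) / det(I−A) ≈
  [   1.4583     0.9375]
  [   0.2083     1.5625]
The output multiplier for sector j is the column-j sum of the Leontief inverse (I − A)⁻¹ = adj(I−A) / det(I−A).
Column T of adj(I−A): (0.70, 0.10); det(I−A) = 0.4800.
m_T = (0.70 + 0.10) / 0.4800 = 0.80 / 0.4800 ≈ 1.667.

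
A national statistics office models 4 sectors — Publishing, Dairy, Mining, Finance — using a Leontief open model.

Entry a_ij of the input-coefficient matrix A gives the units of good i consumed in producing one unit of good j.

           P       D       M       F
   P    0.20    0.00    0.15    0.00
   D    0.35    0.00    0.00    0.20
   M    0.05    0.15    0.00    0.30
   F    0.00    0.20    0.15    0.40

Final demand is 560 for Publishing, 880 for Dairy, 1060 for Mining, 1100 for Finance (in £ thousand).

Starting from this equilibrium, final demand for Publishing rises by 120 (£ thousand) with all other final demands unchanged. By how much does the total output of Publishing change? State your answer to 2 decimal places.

I − A =
  [   0.80     0.00    -0.15     0.00]
  [  -0.35     1.00     0.00    -0.20]
  [  -0.05    -0.15     1.00    -0.30]
  [   0.00    -0.20    -0.15     0.60]
Compute the cofactors C_ij = (−1)^(i+j)·(3×3 minor ij) of I−A; the adjugate is their transpose:
adj(I−A) = Cᵀ =
  [ 0.510500   0.022500   0.084000   0.049500]
  [ 0.195750   0.439500   0.055500   0.174250]
  [ 0.080500   0.120000   0.448000   0.264000]
  [ 0.085375   0.176500   0.130500   0.784625]
det(I−A) = Σ_j (I−A)_1j·C_1j = (0.80)(0.510500) + (0.00)(0.195750) + (-0.15)(0.080500) + (0.00)(0.085375) = 0.396325
(I − A)⁻¹ = adj(I−A) / det(I−A) ≈
  [   1.2881     0.0568     0.2119     0.1249]
  [   0.4939     1.1089     0.1400     0.4397]
  [   0.2031     0.3028     1.1304     0.6661]
  [   0.2154     0.4453     0.3293     1.9798]
Δx = (I − A)⁻¹ Δd with Δd having +120 in the Publishing component and 0 elsewhere.
So Δx_P = L_PP · (+120), where L_PP = adj(I−A)_PP / det(I−A) = 0.510500 / 0.396325.
Δx_P = 0.510500 × (+120) / 0.396325 = 61.26 / 0.396325 ≈ 154.57.

Δx_P = 154.57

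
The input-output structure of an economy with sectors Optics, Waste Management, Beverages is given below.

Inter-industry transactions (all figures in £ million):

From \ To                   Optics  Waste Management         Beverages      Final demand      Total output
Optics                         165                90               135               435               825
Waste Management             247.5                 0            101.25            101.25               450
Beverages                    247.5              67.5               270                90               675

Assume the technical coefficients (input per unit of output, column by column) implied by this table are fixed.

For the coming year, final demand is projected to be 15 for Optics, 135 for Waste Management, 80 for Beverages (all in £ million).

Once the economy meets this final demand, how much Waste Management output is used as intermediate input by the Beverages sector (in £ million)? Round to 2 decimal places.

z_23 = 38.22

Technical coefficients a_ij = z_ij / X_j:
  a_11 = 165/825 = 0.20, a_21 = 247.5/825 = 0.30, a_31 = 247.5/825 = 0.30
  a_12 = 90/450 = 0.20, a_22 = 0/450 = 0.00, a_32 = 67.5/450 = 0.15
  a_13 = 135/675 = 0.20, a_23 = 101.25/675 = 0.15, a_33 = 270/675 = 0.40
I − A =
  [   0.80    -0.20    -0.20]
  [  -0.30     1.00    -0.15]
  [  -0.30    -0.15     0.60]
Cofactors of I−A, C_ij = (−1)^(i+j)·(minor ij) (rows/columns in the sector order above):
  C_11 = (1.00)(0.60) − (-0.15)(-0.15) = 0.5775
  C_12 = −[(-0.30)(0.60) − (-0.15)(-0.30)] = 0.2250
  C_13 = (-0.30)(-0.15) − (1.00)(-0.30) = 0.3450
  C_21 = −[(-0.20)(0.60) − (-0.20)(-0.15)] = 0.1500
  C_22 = (0.80)(0.60) − (-0.20)(-0.30) = 0.4200
  C_23 = −[(0.80)(-0.15) − (-0.20)(-0.30)] = 0.1800
  C_31 = (-0.20)(-0.15) − (-0.20)(1.00) = 0.2300
  C_32 = −[(0.80)(-0.15) − (-0.20)(-0.30)] = 0.1800
  C_33 = (0.80)(1.00) − (-0.20)(-0.30) = 0.7400
det(I−A) = Σ_j (I−A)_1j·C_1j = (0.80)(0.5775) + (-0.20)(0.2250) + (-0.20)(0.3450) = 0.3480
adj(I−A) = Cᵀ =
  [ 0.5775   0.1500   0.2300]
  [ 0.2250   0.4200   0.1800]
  [ 0.3450   0.1800   0.7400]
(I − A)⁻¹ = adj(I−A) / det(I−A) ≈
  [   1.6595     0.4310     0.6609]
  [   0.6466     1.2069     0.5172]
  [   0.9914     0.5172     2.1264]
First solve x = (I − A)⁻¹ d = adj(I−A)·d / det(I−A); in particular x_3 = (0.3450·15 + 0.1800·135 + 0.7400·80) / 0.3480 = 88.675 / 0.3480 ≈ 254.8132.
Intermediate flow from 2 to 3: z_23 = a_23 · x_3 = 0.15 × 88.675 / 0.3480 = 13.30125 / 0.3480 ≈ 38.22.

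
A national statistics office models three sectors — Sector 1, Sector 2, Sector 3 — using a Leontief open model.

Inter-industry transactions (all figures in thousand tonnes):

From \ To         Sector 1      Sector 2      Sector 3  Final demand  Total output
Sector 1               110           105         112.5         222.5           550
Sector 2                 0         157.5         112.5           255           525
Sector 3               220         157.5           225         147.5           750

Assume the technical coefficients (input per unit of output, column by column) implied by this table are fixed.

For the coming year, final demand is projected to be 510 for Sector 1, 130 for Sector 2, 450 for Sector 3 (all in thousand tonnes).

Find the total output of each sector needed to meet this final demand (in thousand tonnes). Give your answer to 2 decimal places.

Technical coefficients a_ij = z_ij / X_j:
  a_11 = 110/550 = 0.20, a_21 = 0/550 = 0.00, a_31 = 220/550 = 0.40
  a_12 = 105/525 = 0.20, a_22 = 157.5/525 = 0.30, a_32 = 157.5/525 = 0.30
  a_13 = 112.5/750 = 0.15, a_23 = 112.5/750 = 0.15, a_33 = 225/750 = 0.30
I − A =
  [   0.80    -0.20    -0.15]
  [   0.00     0.70    -0.15]
  [  -0.40    -0.30     0.70]
Cofactors of I−A, C_ij = (−1)^(i+j)·(minor ij) (rows/columns in the sector order above):
  C_11 = (0.70)(0.70) − (-0.15)(-0.30) = 0.4450
  C_12 = −[(0.00)(0.70) − (-0.15)(-0.40)] = 0.0600
  C_13 = (0.00)(-0.30) − (0.70)(-0.40) = 0.2800
  C_21 = −[(-0.20)(0.70) − (-0.15)(-0.30)] = 0.1850
  C_22 = (0.80)(0.70) − (-0.15)(-0.40) = 0.5000
  C_23 = −[(0.80)(-0.30) − (-0.20)(-0.40)] = 0.3200
  C_31 = (-0.20)(-0.15) − (-0.15)(0.70) = 0.1350
  C_32 = −[(0.80)(-0.15) − (-0.15)(0.00)] = 0.1200
  C_33 = (0.80)(0.70) − (-0.20)(0.00) = 0.5600
det(I−A) = Σ_j (I−A)_1j·C_1j = (0.80)(0.4450) + (-0.20)(0.0600) + (-0.15)(0.2800) = 0.3020
adj(I−A) = Cᵀ =
  [ 0.4450   0.1850   0.1350]
  [ 0.0600   0.5000   0.1200]
  [ 0.2800   0.3200   0.5600]
(I − A)⁻¹ = adj(I−A) / det(I−A) ≈
  [   1.4735     0.6126     0.4470]
  [   0.1987     1.6556     0.3974]
  [   0.9272     1.0596     1.8543]
x = (I − A)⁻¹ d = adj(I−A)·d / det(I−A), with det(I−A) = 0.3020:
  x_1 = (0.4450·510 + 0.1850·130 + 0.1350·450) / 0.3020 = 311.75 / 0.3020 ≈ 1032.28
  x_2 = (0.0600·510 + 0.5000·130 + 0.1200·450) / 0.3020 = 149.60 / 0.3020 ≈ 495.36
  x_3 = (0.2800·510 + 0.3200·130 + 0.5600·450) / 0.3020 = 436.40 / 0.3020 ≈ 1445.03

x_1 = 1032.28, x_2 = 495.36, x_3 = 1445.03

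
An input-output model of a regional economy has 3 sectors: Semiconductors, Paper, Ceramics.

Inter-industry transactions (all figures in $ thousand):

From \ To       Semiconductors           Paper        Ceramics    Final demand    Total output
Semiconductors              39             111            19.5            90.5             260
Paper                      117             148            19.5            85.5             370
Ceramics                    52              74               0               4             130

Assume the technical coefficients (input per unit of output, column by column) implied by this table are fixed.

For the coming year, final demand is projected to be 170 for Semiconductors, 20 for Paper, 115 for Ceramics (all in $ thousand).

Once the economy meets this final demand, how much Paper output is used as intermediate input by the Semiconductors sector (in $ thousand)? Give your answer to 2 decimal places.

Technical coefficients a_ij = z_ij / X_j:
  a_SS = 39/260 = 0.15, a_PS = 117/260 = 0.45, a_CS = 52/260 = 0.20
  a_SP = 111/370 = 0.30, a_PP = 148/370 = 0.40, a_CP = 74/370 = 0.20
  a_SC = 19.5/130 = 0.15, a_PC = 19.5/130 = 0.15, a_CC = 0/130 = 0.00
I − A =
  [   0.85    -0.30    -0.15]
  [  -0.45     0.60    -0.15]
  [  -0.20    -0.20     1.00]
Cofactors of I−A, C_ij = (−1)^(i+j)·(minor ij) (rows/columns in the sector order above):
  C_11 = (0.60)(1.00) − (-0.15)(-0.20) = 0.5700
  C_12 = −[(-0.45)(1.00) − (-0.15)(-0.20)] = 0.4800
  C_13 = (-0.45)(-0.20) − (0.60)(-0.20) = 0.2100
  C_21 = −[(-0.30)(1.00) − (-0.15)(-0.20)] = 0.3300
  C_22 = (0.85)(1.00) − (-0.15)(-0.20) = 0.8200
  C_23 = −[(0.85)(-0.20) − (-0.30)(-0.20)] = 0.2300
  C_31 = (-0.30)(-0.15) − (-0.15)(0.60) = 0.1350
  C_32 = −[(0.85)(-0.15) − (-0.15)(-0.45)] = 0.1950
  C_33 = (0.85)(0.60) − (-0.30)(-0.45) = 0.3750
det(I−A) = Σ_j (I−A)_1j·C_1j = (0.85)(0.5700) + (-0.30)(0.4800) + (-0.15)(0.2100) = 0.3090
adj(I−A) = Cᵀ =
  [ 0.5700   0.3300   0.1350]
  [ 0.4800   0.8200   0.1950]
  [ 0.2100   0.2300   0.3750]
(I − A)⁻¹ = adj(I−A) / det(I−A) ≈
  [   1.8447     1.0680     0.4369]
  [   1.5534     2.6537     0.6311]
  [   0.6796     0.7443     1.2136]
First solve x = (I − A)⁻¹ d = adj(I−A)·d / det(I−A); in particular x_S = (0.5700·170 + 0.3300·20 + 0.1350·115) / 0.3090 = 119.025 / 0.3090 ≈ 385.1942.
Intermediate flow from P to S: z_PS = a_PS · x_S = 0.45 × 119.025 / 0.3090 = 53.56125 / 0.3090 ≈ 173.34.

z_PS = 173.34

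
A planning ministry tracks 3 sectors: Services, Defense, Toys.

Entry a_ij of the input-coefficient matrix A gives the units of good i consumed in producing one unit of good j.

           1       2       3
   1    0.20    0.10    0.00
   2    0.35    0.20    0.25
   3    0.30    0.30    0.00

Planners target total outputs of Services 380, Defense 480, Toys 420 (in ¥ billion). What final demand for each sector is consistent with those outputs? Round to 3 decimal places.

I − A =
  [   0.80    -0.10     0.00]
  [  -0.35     0.80    -0.25]
  [  -0.30    -0.30     1.00]
d = (I − A) x:
  d_1 = (+0.80)·380 + (-0.10)·480 + (+0.00)·420 = 256.000
  d_2 = (-0.35)·380 + (+0.80)·480 + (-0.25)·420 = 146.000
  d_3 = (-0.30)·380 + (-0.30)·480 + (+1.00)·420 = 162.000

d_1 = 256.000, d_2 = 146.000, d_3 = 162.000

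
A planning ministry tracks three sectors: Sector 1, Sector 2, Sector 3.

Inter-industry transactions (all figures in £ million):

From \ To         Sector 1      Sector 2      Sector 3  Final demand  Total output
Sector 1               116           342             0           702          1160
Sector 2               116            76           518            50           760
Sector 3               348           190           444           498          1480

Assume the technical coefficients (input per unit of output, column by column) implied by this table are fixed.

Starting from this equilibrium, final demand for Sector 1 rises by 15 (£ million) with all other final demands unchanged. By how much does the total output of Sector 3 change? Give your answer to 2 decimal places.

Δx_3 = 10.81

Technical coefficients a_ij = z_ij / X_j:
  a_11 = 116/1160 = 0.10, a_21 = 116/1160 = 0.10, a_31 = 348/1160 = 0.30
  a_12 = 342/760 = 0.45, a_22 = 76/760 = 0.10, a_32 = 190/760 = 0.25
  a_13 = 0/1480 = 0.00, a_23 = 518/1480 = 0.35, a_33 = 444/1480 = 0.30
I − A =
  [   0.90    -0.45     0.00]
  [  -0.10     0.90    -0.35]
  [  -0.30    -0.25     0.70]
Cofactors of I−A, C_ij = (−1)^(i+j)·(minor ij) (rows/columns in the sector order above):
  C_11 = (0.90)(0.70) − (-0.35)(-0.25) = 0.5425
  C_12 = −[(-0.10)(0.70) − (-0.35)(-0.30)] = 0.1750
  C_13 = (-0.10)(-0.25) − (0.90)(-0.30) = 0.2950
  C_21 = −[(-0.45)(0.70) − (0.00)(-0.25)] = 0.3150
  C_22 = (0.90)(0.70) − (0.00)(-0.30) = 0.6300
  C_23 = −[(0.90)(-0.25) − (-0.45)(-0.30)] = 0.3600
  C_31 = (-0.45)(-0.35) − (0.00)(0.90) = 0.1575
  C_32 = −[(0.90)(-0.35) − (0.00)(-0.10)] = 0.3150
  C_33 = (0.90)(0.90) − (-0.45)(-0.10) = 0.7650
det(I−A) = Σ_j (I−A)_1j·C_1j = (0.90)(0.5425) + (-0.45)(0.1750) + (0.00)(0.2950) = 0.4095
adj(I−A) = Cᵀ =
  [ 0.5425   0.3150   0.1575]
  [ 0.1750   0.6300   0.3150]
  [ 0.2950   0.3600   0.7650]
(I − A)⁻¹ = adj(I−A) / det(I−A) ≈
  [   1.3248     0.7692     0.3846]
  [   0.4274     1.5385     0.7692]
  [   0.7204     0.8791     1.8681]
Δx = (I − A)⁻¹ Δd with Δd having +15 in the Sector 1 component and 0 elsewhere.
So Δx_3 = L_31 · (+15), where L_31 = adj(I−A)_31 / det(I−A) = 0.2950 / 0.4095.
Δx_3 = 0.2950 × (+15) / 0.4095 = 4.425 / 0.4095 ≈ 10.81.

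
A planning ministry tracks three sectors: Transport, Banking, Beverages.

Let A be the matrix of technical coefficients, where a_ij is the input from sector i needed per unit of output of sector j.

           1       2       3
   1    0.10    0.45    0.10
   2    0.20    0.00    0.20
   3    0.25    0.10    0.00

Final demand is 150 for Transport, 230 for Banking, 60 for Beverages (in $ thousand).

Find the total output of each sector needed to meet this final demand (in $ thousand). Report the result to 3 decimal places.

I − A =
  [   0.90    -0.45    -0.10]
  [  -0.20     1.00    -0.20]
  [  -0.25    -0.10     1.00]
Cofactors of I−A, C_ij = (−1)^(i+j)·(minor ij) (rows/columns in the sector order above):
  C_11 = (1.00)(1.00) − (-0.20)(-0.10) = 0.9800
  C_12 = −[(-0.20)(1.00) − (-0.20)(-0.25)] = 0.2500
  C_13 = (-0.20)(-0.10) − (1.00)(-0.25) = 0.2700
  C_21 = −[(-0.45)(1.00) − (-0.10)(-0.10)] = 0.4600
  C_22 = (0.90)(1.00) − (-0.10)(-0.25) = 0.8750
  C_23 = −[(0.90)(-0.10) − (-0.45)(-0.25)] = 0.2025
  C_31 = (-0.45)(-0.20) − (-0.10)(1.00) = 0.1900
  C_32 = −[(0.90)(-0.20) − (-0.10)(-0.20)] = 0.2000
  C_33 = (0.90)(1.00) − (-0.45)(-0.20) = 0.8100
det(I−A) = Σ_j (I−A)_1j·C_1j = (0.90)(0.9800) + (-0.45)(0.2500) + (-0.10)(0.2700) = 0.7425
adj(I−A) = Cᵀ =
  [ 0.9800   0.4600   0.1900]
  [ 0.2500   0.8750   0.2000]
  [ 0.2700   0.2025   0.8100]
(I − A)⁻¹ = adj(I−A) / det(I−A) ≈
  [   1.3199     0.6195     0.2559]
  [   0.3367     1.1785     0.2694]
  [   0.3636     0.2727     1.0909]
x = (I − A)⁻¹ d = adj(I−A)·d / det(I−A), with det(I−A) = 0.7425:
  x_1 = (0.9800·150 + 0.4600·230 + 0.1900·60) / 0.7425 = 264.20 / 0.7425 ≈ 355.825
  x_2 = (0.2500·150 + 0.8750·230 + 0.2000·60) / 0.7425 = 250.75 / 0.7425 ≈ 337.710
  x_3 = (0.2700·150 + 0.2025·230 + 0.8100·60) / 0.7425 = 135.675 / 0.7425 ≈ 182.727

x_1 = 355.825, x_2 = 337.710, x_3 = 182.727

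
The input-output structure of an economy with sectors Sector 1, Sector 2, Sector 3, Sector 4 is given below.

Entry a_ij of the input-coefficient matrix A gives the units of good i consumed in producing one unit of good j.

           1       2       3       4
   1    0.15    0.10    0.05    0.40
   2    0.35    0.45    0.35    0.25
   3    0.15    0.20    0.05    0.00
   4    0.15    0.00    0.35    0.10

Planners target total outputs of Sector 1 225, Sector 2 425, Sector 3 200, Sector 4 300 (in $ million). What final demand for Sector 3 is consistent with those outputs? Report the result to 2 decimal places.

I − A =
  [   0.85    -0.10    -0.05    -0.40]
  [  -0.35     0.55    -0.35    -0.25]
  [  -0.15    -0.20     0.95     0.00]
  [  -0.15     0.00    -0.35     0.90]
d = (I − A) x:
  d_1 = (+0.85)·225 + (-0.10)·425 + (-0.05)·200 + (-0.40)·300 = 18.75
  d_2 = (-0.35)·225 + (+0.55)·425 + (-0.35)·200 + (-0.25)·300 = 10.00
  d_3 = (-0.15)·225 + (-0.20)·425 + (+0.95)·200 + (+0.00)·300 = 71.25
  d_4 = (-0.15)·225 + (+0.00)·425 + (-0.35)·200 + (+0.90)·300 = 166.25

d_3 = 71.25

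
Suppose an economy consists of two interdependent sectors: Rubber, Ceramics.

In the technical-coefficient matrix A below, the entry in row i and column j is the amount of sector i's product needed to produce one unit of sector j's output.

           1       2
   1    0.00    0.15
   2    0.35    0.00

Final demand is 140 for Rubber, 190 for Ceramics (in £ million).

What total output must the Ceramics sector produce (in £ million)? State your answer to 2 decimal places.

I − A =
  [   1.00    -0.15]
  [  -0.35     1.00]
det(I−A) = (1.00)(1.00) − (-0.15)(-0.35) = 0.9475
adj(I−A) = [[1.00, 0.15], [0.35, 1.00]]
(I − A)⁻¹ = adj(I−A) / det(I−A) ≈
  [   1.0554     0.1583]
  [   0.3694     1.0554]
x = (I − A)⁻¹ d = adj(I−A)·d / det(I−A), with det(I−A) = 0.9475:
  x_1 = (1.00·140 + 0.15·190) / 0.9475 = 168.50 / 0.9475 ≈ 177.84
  x_2 = (0.35·140 + 1.00·190) / 0.9475 = 239.00 / 0.9475 ≈ 252.24

x_2 = 252.24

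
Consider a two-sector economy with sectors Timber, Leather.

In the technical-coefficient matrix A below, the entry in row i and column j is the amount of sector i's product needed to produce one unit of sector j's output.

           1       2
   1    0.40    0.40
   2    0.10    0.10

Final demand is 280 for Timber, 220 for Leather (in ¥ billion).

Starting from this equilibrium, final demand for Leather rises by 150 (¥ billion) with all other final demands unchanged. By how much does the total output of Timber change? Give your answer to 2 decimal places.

Δx_1 = 120.00

I − A =
  [   0.60    -0.40]
  [  -0.10     0.90]
det(I−A) = (0.60)(0.90) − (-0.40)(-0.10) = 0.5000
adj(I−A) = [[0.90, 0.40], [0.10, 0.60]]
(I − A)⁻¹ = adj(I−A) / det(I−A) ≈
  [   1.8000     0.8000]
  [   0.2000     1.2000]
Δx = (I − A)⁻¹ Δd with Δd having +150 in the Leather component and 0 elsewhere.
So Δx_1 = L_12 · (+150), where L_12 = adj(I−A)_12 / det(I−A) = 0.40 / 0.5000.
Δx_1 = 0.40 × (+150) / 0.5000 = 60.00 / 0.5000 = 120.00.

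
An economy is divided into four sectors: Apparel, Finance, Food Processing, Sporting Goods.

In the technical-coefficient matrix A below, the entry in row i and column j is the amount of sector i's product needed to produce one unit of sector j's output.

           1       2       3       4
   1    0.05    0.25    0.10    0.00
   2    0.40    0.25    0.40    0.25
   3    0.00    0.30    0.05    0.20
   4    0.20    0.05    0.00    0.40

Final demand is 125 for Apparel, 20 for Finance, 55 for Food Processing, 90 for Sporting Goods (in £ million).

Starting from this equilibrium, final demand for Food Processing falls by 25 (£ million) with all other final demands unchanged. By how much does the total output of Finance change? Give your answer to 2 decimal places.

I − A =
  [   0.95    -0.25    -0.10     0.00]
  [  -0.40     0.75    -0.40    -0.25]
  [   0.00    -0.30     0.95    -0.20]
  [  -0.20    -0.05     0.00     0.60]
Compute the cofactors C_ij = (−1)^(i+j)·(3×3 minor ij) of I−A; the adjugate is their transpose:
adj(I−A) = Cᵀ =
  [ 0.339625   0.161500   0.103750   0.101875]
  [ 0.291500   0.537500   0.257000   0.309625]
  [ 0.121000   0.190500   0.343125   0.193750]
  [ 0.137500   0.098625   0.056000   0.455875]
det(I−A) = Σ_j (I−A)_1j·C_1j = (0.95)(0.339625) + (-0.25)(0.291500) + (-0.10)(0.121000) + (0.00)(0.137500) = 0.23766875
(I − A)⁻¹ = adj(I−A) / det(I−A) ≈
  [   1.4290     0.6795     0.4365     0.4286]
  [   1.2265     2.2616     1.0813     1.3028]
  [   0.5091     0.8015     1.4437     0.8152]
  [   0.5785     0.4150     0.2356     1.9181]
Δx = (I − A)⁻¹ Δd with Δd having -25 in the Food Processing component and 0 elsewhere.
So Δx_2 = L_23 · (-25), where L_23 = adj(I−A)_23 / det(I−A) = 0.257000 / 0.23766875.
Δx_2 = 0.257000 × (-25) / 0.23766875 = -6.425 / 0.23766875 ≈ -27.03.

Δx_2 = -27.03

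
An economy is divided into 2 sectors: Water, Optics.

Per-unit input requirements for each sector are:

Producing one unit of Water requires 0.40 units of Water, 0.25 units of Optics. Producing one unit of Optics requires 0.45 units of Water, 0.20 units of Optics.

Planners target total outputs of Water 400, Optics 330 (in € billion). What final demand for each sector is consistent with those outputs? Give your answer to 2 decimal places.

d_W = 91.50, d_O = 164.00

I − A =
  [   0.60    -0.45]
  [  -0.25     0.80]
d = (I − A) x:
  d_W = (+0.60)·400 + (-0.45)·330 = 91.50
  d_O = (-0.25)·400 + (+0.80)·330 = 164.00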